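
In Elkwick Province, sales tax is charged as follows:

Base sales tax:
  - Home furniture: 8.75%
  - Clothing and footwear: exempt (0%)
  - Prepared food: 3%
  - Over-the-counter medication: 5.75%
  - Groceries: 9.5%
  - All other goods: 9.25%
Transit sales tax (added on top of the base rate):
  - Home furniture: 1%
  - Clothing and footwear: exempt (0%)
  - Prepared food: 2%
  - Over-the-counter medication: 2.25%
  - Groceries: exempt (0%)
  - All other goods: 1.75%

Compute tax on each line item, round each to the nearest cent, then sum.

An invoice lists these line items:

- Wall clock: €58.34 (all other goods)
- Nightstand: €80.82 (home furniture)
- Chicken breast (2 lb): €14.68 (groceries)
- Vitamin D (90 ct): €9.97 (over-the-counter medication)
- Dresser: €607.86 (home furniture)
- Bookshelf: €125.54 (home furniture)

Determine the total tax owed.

€88.00

Wall clock €58.34: all other goods → 9.25% + 1.75% transit = 11% → €6.42
Nightstand €80.82: home furniture → 8.75% + 1% transit = 9.75% → €7.88
Chicken breast (2 lb) €14.68: groceries → 9.5% + 0% transit = 9.5% → €1.39
Vitamin D (90 ct) €9.97: over-the-counter medication → 5.75% + 2.25% transit = 8% → €0.80
Dresser €607.86: home furniture → 8.75% + 1% transit = 9.75% → €59.27
Bookshelf €125.54: home furniture → 8.75% + 1% transit = 9.75% → €12.24
Total tax = €6.42 + €7.88 + €1.39 + €0.80 + €59.27 + €12.24 = €88.00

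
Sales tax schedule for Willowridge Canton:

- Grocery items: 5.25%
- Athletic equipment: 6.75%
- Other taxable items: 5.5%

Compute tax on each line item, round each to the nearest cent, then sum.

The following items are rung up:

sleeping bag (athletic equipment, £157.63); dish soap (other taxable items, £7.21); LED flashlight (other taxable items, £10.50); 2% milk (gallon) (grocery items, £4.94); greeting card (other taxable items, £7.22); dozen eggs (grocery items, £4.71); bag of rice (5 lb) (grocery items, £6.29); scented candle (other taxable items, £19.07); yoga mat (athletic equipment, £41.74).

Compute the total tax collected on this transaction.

£16.73

Sleeping bag £157.63: athletic equipment → 6.75% → £10.64
Dish soap £7.21: other taxable items → 5.5% → £0.40
LED flashlight £10.50: other taxable items → 5.5% → £0.58
2% milk (gallon) £4.94: grocery items → 5.25% → £0.26
Greeting card £7.22: other taxable items → 5.5% → £0.40
Dozen eggs £4.71: grocery items → 5.25% → £0.25
Bag of rice (5 lb) £6.29: grocery items → 5.25% → £0.33
Scented candle £19.07: other taxable items → 5.5% → £1.05
Yoga mat £41.74: athletic equipment → 6.75% → £2.82
Total tax = £10.64 + £0.40 + £0.58 + £0.26 + £0.40 + £0.25 + £0.33 + £1.05 + £2.82 = £16.73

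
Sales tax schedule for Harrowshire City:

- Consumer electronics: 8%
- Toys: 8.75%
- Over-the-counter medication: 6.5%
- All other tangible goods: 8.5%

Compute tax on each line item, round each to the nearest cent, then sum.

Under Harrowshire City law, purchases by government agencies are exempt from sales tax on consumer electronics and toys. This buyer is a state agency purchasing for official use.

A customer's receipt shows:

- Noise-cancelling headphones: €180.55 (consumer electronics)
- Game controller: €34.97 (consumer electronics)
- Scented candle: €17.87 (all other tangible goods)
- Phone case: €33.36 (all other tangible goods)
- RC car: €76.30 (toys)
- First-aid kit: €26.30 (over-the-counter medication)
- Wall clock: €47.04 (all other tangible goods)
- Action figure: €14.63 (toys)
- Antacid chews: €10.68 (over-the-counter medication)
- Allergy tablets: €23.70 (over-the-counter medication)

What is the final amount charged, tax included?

€477.70

Noise-cancelling headphones €180.55: consumer electronics, buyer-exempt → 0% → €0.00
Game controller €34.97: consumer electronics, buyer-exempt → 0% → €0.00
Scented candle €17.87: all other tangible goods → 8.5% → €1.52
Phone case €33.36: all other tangible goods → 8.5% → €2.84
RC car €76.30: toys, buyer-exempt → 0% → €0.00
First-aid kit €26.30: over-the-counter medication → 6.5% → €1.71
Wall clock €47.04: all other tangible goods → 8.5% → €4.00
Action figure €14.63: toys, buyer-exempt → 0% → €0.00
Antacid chews €10.68: over-the-counter medication → 6.5% → €0.69
Allergy tablets €23.70: over-the-counter medication → 6.5% → €1.54
Subtotal = €465.40; tax = €12.30; total due = €477.70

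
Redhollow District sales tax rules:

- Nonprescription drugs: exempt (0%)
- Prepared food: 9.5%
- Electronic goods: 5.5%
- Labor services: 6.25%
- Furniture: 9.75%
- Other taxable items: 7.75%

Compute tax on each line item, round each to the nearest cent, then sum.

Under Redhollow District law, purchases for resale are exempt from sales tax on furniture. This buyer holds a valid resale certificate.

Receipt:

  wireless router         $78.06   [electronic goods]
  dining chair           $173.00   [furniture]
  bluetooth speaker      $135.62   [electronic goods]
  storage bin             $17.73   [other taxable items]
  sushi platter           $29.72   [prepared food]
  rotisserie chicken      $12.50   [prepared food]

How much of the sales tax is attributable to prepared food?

Sushi platter $29.72: prepared food → 9.5% → $2.82
Rotisserie chicken $12.50: prepared food → 9.5% → $1.19
Tax on prepared food = $2.82 + $1.19 = $4.01

$4.01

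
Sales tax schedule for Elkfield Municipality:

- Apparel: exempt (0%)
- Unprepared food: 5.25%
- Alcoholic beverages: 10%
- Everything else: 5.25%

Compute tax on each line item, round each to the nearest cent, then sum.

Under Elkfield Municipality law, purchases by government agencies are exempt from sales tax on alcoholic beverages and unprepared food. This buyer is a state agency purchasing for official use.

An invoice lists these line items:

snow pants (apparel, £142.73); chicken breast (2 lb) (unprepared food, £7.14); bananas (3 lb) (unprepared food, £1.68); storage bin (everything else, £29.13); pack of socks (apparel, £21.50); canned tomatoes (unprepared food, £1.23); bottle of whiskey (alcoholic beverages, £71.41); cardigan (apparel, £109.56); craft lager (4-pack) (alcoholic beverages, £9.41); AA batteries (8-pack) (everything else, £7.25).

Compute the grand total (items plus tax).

£402.95

Snow pants £142.73: apparel → 0% → £0.00
Chicken breast (2 lb) £7.14: unprepared food, buyer-exempt → 0% → £0.00
Bananas (3 lb) £1.68: unprepared food, buyer-exempt → 0% → £0.00
Storage bin £29.13: everything else → 5.25% → £1.53
Pack of socks £21.50: apparel → 0% → £0.00
Canned tomatoes £1.23: unprepared food, buyer-exempt → 0% → £0.00
Bottle of whiskey £71.41: alcoholic beverages, buyer-exempt → 0% → £0.00
Cardigan £109.56: apparel → 0% → £0.00
Craft lager (4-pack) £9.41: alcoholic beverages, buyer-exempt → 0% → £0.00
AA batteries (8-pack) £7.25: everything else → 5.25% → £0.38
Subtotal = £401.04; tax = £1.91; total due = £402.95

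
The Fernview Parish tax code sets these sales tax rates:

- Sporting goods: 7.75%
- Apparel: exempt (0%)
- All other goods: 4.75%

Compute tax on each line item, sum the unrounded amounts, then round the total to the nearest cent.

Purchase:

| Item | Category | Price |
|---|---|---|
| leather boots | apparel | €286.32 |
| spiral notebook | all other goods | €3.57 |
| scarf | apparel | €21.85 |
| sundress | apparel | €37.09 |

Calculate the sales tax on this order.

€0.17

Leather boots €286.32: apparel → 0% → €0.00
Spiral notebook €3.57: all other goods → 4.75% → €0.169575
Scarf €21.85: apparel → 0% → €0.00
Sundress €37.09: apparel → 0% → €0.00
Unrounded tax sum = €0.169575 → €0.17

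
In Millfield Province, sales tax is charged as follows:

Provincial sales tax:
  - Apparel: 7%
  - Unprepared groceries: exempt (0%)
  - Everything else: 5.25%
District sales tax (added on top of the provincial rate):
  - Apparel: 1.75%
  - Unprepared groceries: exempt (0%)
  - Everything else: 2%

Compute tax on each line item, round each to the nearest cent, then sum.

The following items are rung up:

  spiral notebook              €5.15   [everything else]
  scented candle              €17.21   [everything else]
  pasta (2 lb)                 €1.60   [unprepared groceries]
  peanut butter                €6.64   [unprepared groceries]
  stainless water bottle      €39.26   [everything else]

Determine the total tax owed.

€4.47

Spiral notebook €5.15: everything else → 5.25% + 2% district = 7.25% → €0.37
Scented candle €17.21: everything else → 5.25% + 2% district = 7.25% → €1.25
Pasta (2 lb) €1.60: unprepared groceries → 0% + 0% district = 0% → €0.00
Peanut butter €6.64: unprepared groceries → 0% + 0% district = 0% → €0.00
Stainless water bottle €39.26: everything else → 5.25% + 2% district = 7.25% → €2.85
Total tax = €0.37 + €1.25 + €2.85 = €4.47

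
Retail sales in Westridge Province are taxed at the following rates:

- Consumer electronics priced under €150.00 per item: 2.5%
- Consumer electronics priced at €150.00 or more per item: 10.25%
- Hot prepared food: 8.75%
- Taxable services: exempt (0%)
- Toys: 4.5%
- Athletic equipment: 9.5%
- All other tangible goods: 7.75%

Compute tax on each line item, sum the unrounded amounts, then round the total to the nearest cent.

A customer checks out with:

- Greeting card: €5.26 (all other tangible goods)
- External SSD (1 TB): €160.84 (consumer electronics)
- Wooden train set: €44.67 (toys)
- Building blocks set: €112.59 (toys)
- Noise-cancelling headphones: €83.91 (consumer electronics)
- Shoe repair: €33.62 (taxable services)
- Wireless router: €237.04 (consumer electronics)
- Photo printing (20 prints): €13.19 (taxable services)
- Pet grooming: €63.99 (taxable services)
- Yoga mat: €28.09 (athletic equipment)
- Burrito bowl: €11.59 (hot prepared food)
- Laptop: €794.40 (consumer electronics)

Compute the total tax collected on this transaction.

Greeting card €5.26: all other tangible goods → 7.75% → €0.40765
External SSD (1 TB) €160.84: consumer electronics, €150.00 or more → 10.25% → €16.4861
Wooden train set €44.67: toys → 4.5% → €2.01015
Building blocks set €112.59: toys → 4.5% → €5.06655
Noise-cancelling headphones €83.91: consumer electronics, under €150.00 → 2.5% → €2.09775
Shoe repair €33.62: taxable services → 0% → €0.00
Wireless router €237.04: consumer electronics, €150.00 or more → 10.25% → €24.2966
Photo printing (20 prints) €13.19: taxable services → 0% → €0.00
Pet grooming €63.99: taxable services → 0% → €0.00
Yoga mat €28.09: athletic equipment → 9.5% → €2.66855
Burrito bowl €11.59: hot prepared food → 8.75% → €1.014125
Laptop €794.40: consumer electronics, €150.00 or more → 10.25% → €81.426
Unrounded tax sum = €135.473475 → €135.47

€135.47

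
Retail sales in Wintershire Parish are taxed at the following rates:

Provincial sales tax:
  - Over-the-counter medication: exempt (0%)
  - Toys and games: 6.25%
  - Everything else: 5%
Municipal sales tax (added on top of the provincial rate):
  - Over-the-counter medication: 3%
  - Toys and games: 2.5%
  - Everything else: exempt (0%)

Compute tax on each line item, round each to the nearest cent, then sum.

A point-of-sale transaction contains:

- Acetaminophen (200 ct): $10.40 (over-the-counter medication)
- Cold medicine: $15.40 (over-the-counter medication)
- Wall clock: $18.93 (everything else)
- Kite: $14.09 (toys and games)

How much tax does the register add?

$2.95

Acetaminophen (200 ct) $10.40: over-the-counter medication → 0% + 3% municipal = 3% → $0.31
Cold medicine $15.40: over-the-counter medication → 0% + 3% municipal = 3% → $0.46
Wall clock $18.93: everything else → 5% + 0% municipal = 5% → $0.95
Kite $14.09: toys and games → 6.25% + 2.5% municipal = 8.75% → $1.23
Total tax = $0.31 + $0.46 + $0.95 + $1.23 = $2.95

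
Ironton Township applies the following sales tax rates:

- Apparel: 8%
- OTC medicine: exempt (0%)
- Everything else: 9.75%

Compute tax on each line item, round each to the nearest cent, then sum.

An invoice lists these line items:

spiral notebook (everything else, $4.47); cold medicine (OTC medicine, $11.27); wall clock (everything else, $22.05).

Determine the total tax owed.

$2.59

Spiral notebook $4.47: everything else → 9.75% → $0.44
Cold medicine $11.27: OTC medicine → 0% → $0.00
Wall clock $22.05: everything else → 9.75% → $2.15
Total tax = $0.44 + $2.15 = $2.59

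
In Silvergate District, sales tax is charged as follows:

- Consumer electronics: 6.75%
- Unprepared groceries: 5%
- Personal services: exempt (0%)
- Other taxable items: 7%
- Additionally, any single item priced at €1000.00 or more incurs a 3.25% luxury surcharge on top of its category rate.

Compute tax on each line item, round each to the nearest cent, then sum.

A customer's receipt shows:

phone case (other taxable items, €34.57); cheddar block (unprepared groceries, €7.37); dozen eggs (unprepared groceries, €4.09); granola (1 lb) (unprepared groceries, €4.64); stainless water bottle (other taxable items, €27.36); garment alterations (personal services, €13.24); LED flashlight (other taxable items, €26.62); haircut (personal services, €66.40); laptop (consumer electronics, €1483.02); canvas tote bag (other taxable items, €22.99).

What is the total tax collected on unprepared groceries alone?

Cheddar block €7.37: unprepared groceries → 5% → €0.37
Dozen eggs €4.09: unprepared groceries → 5% → €0.20
Granola (1 lb) €4.64: unprepared groceries → 5% → €0.23
Tax on unprepared groceries = €0.37 + €0.20 + €0.23 = €0.80

€0.80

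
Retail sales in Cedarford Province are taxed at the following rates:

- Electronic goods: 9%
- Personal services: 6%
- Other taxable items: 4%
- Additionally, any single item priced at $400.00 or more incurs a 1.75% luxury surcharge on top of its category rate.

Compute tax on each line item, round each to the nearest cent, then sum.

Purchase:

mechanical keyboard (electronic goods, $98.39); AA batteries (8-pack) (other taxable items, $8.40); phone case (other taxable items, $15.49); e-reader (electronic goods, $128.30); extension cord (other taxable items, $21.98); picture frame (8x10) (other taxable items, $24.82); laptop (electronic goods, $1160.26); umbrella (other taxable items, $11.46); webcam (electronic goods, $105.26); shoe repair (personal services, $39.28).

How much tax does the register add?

$160.26

Mechanical keyboard $98.39: electronic goods → 9% → $8.86
AA batteries (8-pack) $8.40: other taxable items → 4% → $0.34
Phone case $15.49: other taxable items → 4% → $0.62
E-reader $128.30: electronic goods → 9% → $11.55
Extension cord $21.98: other taxable items → 4% → $0.88
Picture frame (8x10) $24.82: other taxable items → 4% → $0.99
Laptop $1160.26: electronic goods → 9% + 1.75% surcharge = 10.75% → $124.73
Umbrella $11.46: other taxable items → 4% → $0.46
Webcam $105.26: electronic goods → 9% → $9.47
Shoe repair $39.28: personal services → 6% → $2.36
Total tax = $8.86 + $0.34 + $0.62 + $11.55 + $0.88 + $0.99 + $124.73 + $0.46 + $9.47 + $2.36 = $160.26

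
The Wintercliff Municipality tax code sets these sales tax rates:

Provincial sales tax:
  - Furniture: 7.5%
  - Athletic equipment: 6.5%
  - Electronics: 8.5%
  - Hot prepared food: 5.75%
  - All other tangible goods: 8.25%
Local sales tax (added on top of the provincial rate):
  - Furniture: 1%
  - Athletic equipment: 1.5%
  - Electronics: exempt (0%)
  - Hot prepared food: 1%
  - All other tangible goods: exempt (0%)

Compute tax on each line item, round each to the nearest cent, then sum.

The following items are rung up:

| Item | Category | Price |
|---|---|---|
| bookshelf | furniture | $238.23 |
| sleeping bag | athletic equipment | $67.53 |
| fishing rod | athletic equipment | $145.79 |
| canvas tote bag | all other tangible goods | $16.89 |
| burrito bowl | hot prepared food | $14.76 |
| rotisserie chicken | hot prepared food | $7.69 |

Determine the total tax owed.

$40.22

Bookshelf $238.23: furniture → 7.5% + 1% local = 8.5% → $20.25
Sleeping bag $67.53: athletic equipment → 6.5% + 1.5% local = 8% → $5.40
Fishing rod $145.79: athletic equipment → 6.5% + 1.5% local = 8% → $11.66
Canvas tote bag $16.89: all other tangible goods → 8.25% + 0% local = 8.25% → $1.39
Burrito bowl $14.76: hot prepared food → 5.75% + 1% local = 6.75% → $1.00
Rotisserie chicken $7.69: hot prepared food → 5.75% + 1% local = 6.75% → $0.52
Total tax = $20.25 + $5.40 + $11.66 + $1.39 + $1.00 + $0.52 = $40.22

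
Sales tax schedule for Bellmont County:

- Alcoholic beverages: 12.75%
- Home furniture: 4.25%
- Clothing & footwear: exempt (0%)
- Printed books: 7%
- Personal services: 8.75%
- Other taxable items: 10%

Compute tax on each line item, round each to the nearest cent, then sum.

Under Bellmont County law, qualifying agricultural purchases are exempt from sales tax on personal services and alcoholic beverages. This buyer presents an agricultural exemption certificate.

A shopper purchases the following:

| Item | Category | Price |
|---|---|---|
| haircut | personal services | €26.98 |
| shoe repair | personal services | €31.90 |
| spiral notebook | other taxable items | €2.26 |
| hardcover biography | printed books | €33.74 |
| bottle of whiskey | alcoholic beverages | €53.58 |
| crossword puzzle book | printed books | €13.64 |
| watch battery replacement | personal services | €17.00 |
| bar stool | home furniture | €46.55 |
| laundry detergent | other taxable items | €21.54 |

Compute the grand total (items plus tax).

€254.86

Haircut €26.98: personal services, buyer-exempt → 0% → €0.00
Shoe repair €31.90: personal services, buyer-exempt → 0% → €0.00
Spiral notebook €2.26: other taxable items → 10% → €0.23
Hardcover biography €33.74: printed books → 7% → €2.36
Bottle of whiskey €53.58: alcoholic beverages, buyer-exempt → 0% → €0.00
Crossword puzzle book €13.64: printed books → 7% → €0.95
Watch battery replacement €17.00: personal services, buyer-exempt → 0% → €0.00
Bar stool €46.55: home furniture → 4.25% → €1.98
Laundry detergent €21.54: other taxable items → 10% → €2.15
Subtotal = €247.19; tax = €7.67; total due = €254.86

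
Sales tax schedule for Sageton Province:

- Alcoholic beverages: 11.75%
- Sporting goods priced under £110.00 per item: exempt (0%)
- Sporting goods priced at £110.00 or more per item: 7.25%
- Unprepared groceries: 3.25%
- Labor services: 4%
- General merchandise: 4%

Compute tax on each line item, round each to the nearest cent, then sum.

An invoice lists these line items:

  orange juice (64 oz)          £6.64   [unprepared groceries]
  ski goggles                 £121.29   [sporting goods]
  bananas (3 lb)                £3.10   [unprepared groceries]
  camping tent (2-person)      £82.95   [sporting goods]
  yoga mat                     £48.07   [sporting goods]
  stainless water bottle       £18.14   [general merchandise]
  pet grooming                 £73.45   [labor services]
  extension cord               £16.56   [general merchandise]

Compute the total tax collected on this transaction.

Orange juice (64 oz) £6.64: unprepared groceries → 3.25% → £0.22
Ski goggles £121.29: sporting goods, £110.00 or more → 7.25% → £8.79
Bananas (3 lb) £3.10: unprepared groceries → 3.25% → £0.10
Camping tent (2-person) £82.95: sporting goods, under £110.00 → 0% → £0.00
Yoga mat £48.07: sporting goods, under £110.00 → 0% → £0.00
Stainless water bottle £18.14: general merchandise → 4% → £0.73
Pet grooming £73.45: labor services → 4% → £2.94
Extension cord £16.56: general merchandise → 4% → £0.66
Total tax = £0.22 + £8.79 + £0.10 + £0.73 + £2.94 + £0.66 = £13.44

£13.44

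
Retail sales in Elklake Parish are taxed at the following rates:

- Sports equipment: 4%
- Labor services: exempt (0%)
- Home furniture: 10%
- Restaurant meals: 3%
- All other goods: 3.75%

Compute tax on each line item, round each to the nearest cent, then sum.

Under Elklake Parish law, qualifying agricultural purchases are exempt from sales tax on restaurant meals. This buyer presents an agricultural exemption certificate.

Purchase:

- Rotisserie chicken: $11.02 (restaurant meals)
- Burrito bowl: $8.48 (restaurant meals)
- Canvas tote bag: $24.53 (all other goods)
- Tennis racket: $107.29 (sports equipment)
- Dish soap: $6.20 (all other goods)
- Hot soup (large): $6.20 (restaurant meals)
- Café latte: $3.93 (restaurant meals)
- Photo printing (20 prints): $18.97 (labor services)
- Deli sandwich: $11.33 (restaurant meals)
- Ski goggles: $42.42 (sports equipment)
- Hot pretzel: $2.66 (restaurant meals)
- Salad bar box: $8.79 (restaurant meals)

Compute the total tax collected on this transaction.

$7.14

Rotisserie chicken $11.02: restaurant meals, buyer-exempt → 0% → $0.00
Burrito bowl $8.48: restaurant meals, buyer-exempt → 0% → $0.00
Canvas tote bag $24.53: all other goods → 3.75% → $0.92
Tennis racket $107.29: sports equipment → 4% → $4.29
Dish soap $6.20: all other goods → 3.75% → $0.23
Hot soup (large) $6.20: restaurant meals, buyer-exempt → 0% → $0.00
Café latte $3.93: restaurant meals, buyer-exempt → 0% → $0.00
Photo printing (20 prints) $18.97: labor services → 0% → $0.00
Deli sandwich $11.33: restaurant meals, buyer-exempt → 0% → $0.00
Ski goggles $42.42: sports equipment → 4% → $1.70
Hot pretzel $2.66: restaurant meals, buyer-exempt → 0% → $0.00
Salad bar box $8.79: restaurant meals, buyer-exempt → 0% → $0.00
Total tax = $0.92 + $4.29 + $0.23 + $1.70 = $7.14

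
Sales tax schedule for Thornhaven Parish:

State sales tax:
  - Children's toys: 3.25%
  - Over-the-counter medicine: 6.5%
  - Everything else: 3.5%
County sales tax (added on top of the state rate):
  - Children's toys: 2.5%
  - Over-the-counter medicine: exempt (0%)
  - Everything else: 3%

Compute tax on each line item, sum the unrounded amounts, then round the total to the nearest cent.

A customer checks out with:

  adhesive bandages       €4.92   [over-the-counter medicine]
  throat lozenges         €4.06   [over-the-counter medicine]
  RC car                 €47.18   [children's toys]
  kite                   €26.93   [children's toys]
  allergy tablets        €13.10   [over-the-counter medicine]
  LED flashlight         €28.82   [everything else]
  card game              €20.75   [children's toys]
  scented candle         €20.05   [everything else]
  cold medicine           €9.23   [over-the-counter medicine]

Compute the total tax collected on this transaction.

€10.67

Adhesive bandages €4.92: over-the-counter medicine → 6.5% + 0% county = 6.5% → €0.3198
Throat lozenges €4.06: over-the-counter medicine → 6.5% + 0% county = 6.5% → €0.2639
RC car €47.18: children's toys → 3.25% + 2.5% county = 5.75% → €2.71285
Kite €26.93: children's toys → 3.25% + 2.5% county = 5.75% → €1.548475
Allergy tablets €13.10: over-the-counter medicine → 6.5% + 0% county = 6.5% → €0.8515
LED flashlight €28.82: everything else → 3.5% + 3% county = 6.5% → €1.8733
Card game €20.75: children's toys → 3.25% + 2.5% county = 5.75% → €1.193125
Scented candle €20.05: everything else → 3.5% + 3% county = 6.5% → €1.30325
Cold medicine €9.23: over-the-counter medicine → 6.5% + 0% county = 6.5% → €0.59995
Unrounded tax sum = €10.66615 → €10.67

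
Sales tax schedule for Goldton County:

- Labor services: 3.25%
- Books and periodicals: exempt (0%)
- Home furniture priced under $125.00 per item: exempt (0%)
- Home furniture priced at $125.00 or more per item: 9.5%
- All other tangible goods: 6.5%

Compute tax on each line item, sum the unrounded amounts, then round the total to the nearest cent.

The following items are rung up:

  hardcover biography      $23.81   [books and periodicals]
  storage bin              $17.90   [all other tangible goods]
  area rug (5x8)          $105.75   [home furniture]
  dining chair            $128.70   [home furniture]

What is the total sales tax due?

Hardcover biography $23.81: books and periodicals → 0% → $0.00
Storage bin $17.90: all other tangible goods → 6.5% → $1.1635
Area rug (5x8) $105.75: home furniture, under $125.00 → 0% → $0.00
Dining chair $128.70: home furniture, $125.00 or more → 9.5% → $12.2265
Unrounded tax sum = $13.39 → $13.39

$13.39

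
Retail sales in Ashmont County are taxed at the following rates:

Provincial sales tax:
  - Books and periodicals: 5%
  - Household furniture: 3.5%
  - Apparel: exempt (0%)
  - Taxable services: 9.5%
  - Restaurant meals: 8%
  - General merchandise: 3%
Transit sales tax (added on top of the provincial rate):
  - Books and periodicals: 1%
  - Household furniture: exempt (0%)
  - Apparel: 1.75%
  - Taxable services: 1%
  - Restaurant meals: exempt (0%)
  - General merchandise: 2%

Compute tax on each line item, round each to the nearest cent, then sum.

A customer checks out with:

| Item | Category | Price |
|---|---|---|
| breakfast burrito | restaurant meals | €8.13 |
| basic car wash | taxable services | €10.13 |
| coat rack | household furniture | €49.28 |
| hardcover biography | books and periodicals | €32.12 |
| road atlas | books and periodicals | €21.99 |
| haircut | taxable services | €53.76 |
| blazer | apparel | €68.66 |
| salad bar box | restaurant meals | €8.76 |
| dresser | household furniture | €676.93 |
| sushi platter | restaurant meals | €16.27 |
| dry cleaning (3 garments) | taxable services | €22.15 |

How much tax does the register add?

Breakfast burrito €8.13: restaurant meals → 8% + 0% transit = 8% → €0.65
Basic car wash €10.13: taxable services → 9.5% + 1% transit = 10.5% → €1.06
Coat rack €49.28: household furniture → 3.5% + 0% transit = 3.5% → €1.72
Hardcover biography €32.12: books and periodicals → 5% + 1% transit = 6% → €1.93
Road atlas €21.99: books and periodicals → 5% + 1% transit = 6% → €1.32
Haircut €53.76: taxable services → 9.5% + 1% transit = 10.5% → €5.64
Blazer €68.66: apparel → 0% + 1.75% transit = 1.75% → €1.20
Salad bar box €8.76: restaurant meals → 8% + 0% transit = 8% → €0.70
Dresser €676.93: household furniture → 3.5% + 0% transit = 3.5% → €23.69
Sushi platter €16.27: restaurant meals → 8% + 0% transit = 8% → €1.30
Dry cleaning (3 garments) €22.15: taxable services → 9.5% + 1% transit = 10.5% → €2.33
Total tax = €0.65 + €1.06 + €1.72 + €1.93 + €1.32 + €5.64 + €1.20 + €0.70 + €23.69 + €1.30 + €2.33 = €41.54

€41.54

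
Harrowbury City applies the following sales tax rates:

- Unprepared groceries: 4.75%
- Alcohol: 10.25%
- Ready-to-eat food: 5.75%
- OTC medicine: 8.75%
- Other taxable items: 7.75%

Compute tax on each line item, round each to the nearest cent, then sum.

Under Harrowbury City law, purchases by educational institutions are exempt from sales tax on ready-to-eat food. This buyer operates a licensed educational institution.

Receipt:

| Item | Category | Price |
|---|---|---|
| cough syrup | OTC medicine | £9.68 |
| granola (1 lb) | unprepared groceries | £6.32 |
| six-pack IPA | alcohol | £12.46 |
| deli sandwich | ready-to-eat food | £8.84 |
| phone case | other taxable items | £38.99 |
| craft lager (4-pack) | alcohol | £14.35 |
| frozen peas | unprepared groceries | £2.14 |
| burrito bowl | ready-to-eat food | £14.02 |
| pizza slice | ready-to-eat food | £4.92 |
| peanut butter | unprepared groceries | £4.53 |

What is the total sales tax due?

£7.24

Cough syrup £9.68: OTC medicine → 8.75% → £0.85
Granola (1 lb) £6.32: unprepared groceries → 4.75% → £0.30
Six-pack IPA £12.46: alcohol → 10.25% → £1.28
Deli sandwich £8.84: ready-to-eat food, buyer-exempt → 0% → £0.00
Phone case £38.99: other taxable items → 7.75% → £3.02
Craft lager (4-pack) £14.35: alcohol → 10.25% → £1.47
Frozen peas £2.14: unprepared groceries → 4.75% → £0.10
Burrito bowl £14.02: ready-to-eat food, buyer-exempt → 0% → £0.00
Pizza slice £4.92: ready-to-eat food, buyer-exempt → 0% → £0.00
Peanut butter £4.53: unprepared groceries → 4.75% → £0.22
Total tax = £0.85 + £0.30 + £1.28 + £3.02 + £1.47 + £0.10 + £0.22 = £7.24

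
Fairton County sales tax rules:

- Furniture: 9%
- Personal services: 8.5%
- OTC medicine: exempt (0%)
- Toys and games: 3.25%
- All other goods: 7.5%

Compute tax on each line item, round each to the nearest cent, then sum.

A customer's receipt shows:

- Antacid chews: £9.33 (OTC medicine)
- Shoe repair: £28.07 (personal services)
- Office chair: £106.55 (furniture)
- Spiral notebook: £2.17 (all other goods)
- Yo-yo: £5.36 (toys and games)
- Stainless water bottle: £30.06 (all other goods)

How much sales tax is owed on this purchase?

Antacid chews £9.33: OTC medicine → 0% → £0.00
Shoe repair £28.07: personal services → 8.5% → £2.39
Office chair £106.55: furniture → 9% → £9.59
Spiral notebook £2.17: all other goods → 7.5% → £0.16
Yo-yo £5.36: toys and games → 3.25% → £0.17
Stainless water bottle £30.06: all other goods → 7.5% → £2.25
Total tax = £2.39 + £9.59 + £0.16 + £0.17 + £2.25 = £14.56

£14.56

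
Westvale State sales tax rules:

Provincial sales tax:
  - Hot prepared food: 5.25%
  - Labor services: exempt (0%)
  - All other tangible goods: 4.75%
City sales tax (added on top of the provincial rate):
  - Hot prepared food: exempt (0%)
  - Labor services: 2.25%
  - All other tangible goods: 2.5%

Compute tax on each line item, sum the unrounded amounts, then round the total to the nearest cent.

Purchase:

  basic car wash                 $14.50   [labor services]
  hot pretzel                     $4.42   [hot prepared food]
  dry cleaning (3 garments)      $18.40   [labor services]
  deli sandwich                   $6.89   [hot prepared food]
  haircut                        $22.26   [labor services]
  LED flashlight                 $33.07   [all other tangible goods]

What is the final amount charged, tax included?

$103.77

Basic car wash $14.50: labor services → 0% + 2.25% city = 2.25% → $0.32625
Hot pretzel $4.42: hot prepared food → 5.25% + 0% city = 5.25% → $0.23205
Dry cleaning (3 garments) $18.40: labor services → 0% + 2.25% city = 2.25% → $0.414
Deli sandwich $6.89: hot prepared food → 5.25% + 0% city = 5.25% → $0.361725
Haircut $22.26: labor services → 0% + 2.25% city = 2.25% → $0.50085
LED flashlight $33.07: all other tangible goods → 4.75% + 2.5% city = 7.25% → $2.397575
Subtotal = $99.54; unrounded tax = $4.23245 → $4.23; total due = $103.77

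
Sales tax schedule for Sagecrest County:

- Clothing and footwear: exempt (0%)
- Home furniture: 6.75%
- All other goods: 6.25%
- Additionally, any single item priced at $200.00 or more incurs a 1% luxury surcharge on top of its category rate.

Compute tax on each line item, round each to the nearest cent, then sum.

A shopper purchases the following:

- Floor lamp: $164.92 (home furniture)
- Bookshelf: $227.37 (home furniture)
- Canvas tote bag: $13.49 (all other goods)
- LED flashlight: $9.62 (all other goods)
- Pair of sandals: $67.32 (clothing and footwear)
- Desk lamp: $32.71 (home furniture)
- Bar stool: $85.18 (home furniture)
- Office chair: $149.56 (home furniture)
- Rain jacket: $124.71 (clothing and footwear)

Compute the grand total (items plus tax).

Floor lamp $164.92: home furniture → 6.75% → $11.13
Bookshelf $227.37: home furniture → 6.75% + 1% surcharge = 7.75% → $17.62
Canvas tote bag $13.49: all other goods → 6.25% → $0.84
LED flashlight $9.62: all other goods → 6.25% → $0.60
Pair of sandals $67.32: clothing and footwear → 0% → $0.00
Desk lamp $32.71: home furniture → 6.75% → $2.21
Bar stool $85.18: home furniture → 6.75% → $5.75
Office chair $149.56: home furniture → 6.75% → $10.10
Rain jacket $124.71: clothing and footwear → 0% → $0.00
Subtotal = $874.88; tax = $48.25; total due = $923.13

$923.13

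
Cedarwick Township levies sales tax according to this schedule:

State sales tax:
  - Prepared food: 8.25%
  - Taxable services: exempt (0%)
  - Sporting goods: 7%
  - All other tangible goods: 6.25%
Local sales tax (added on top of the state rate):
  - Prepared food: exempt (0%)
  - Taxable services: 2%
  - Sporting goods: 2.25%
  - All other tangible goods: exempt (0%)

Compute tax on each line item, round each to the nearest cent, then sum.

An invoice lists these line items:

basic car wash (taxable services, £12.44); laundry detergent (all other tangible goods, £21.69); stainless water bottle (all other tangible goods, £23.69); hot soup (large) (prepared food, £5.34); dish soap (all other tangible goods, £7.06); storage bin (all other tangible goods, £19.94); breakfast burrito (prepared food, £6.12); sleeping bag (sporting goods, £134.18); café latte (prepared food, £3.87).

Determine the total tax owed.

£18.45

Basic car wash £12.44: taxable services → 0% + 2% local = 2% → £0.25
Laundry detergent £21.69: all other tangible goods → 6.25% + 0% local = 6.25% → £1.36
Stainless water bottle £23.69: all other tangible goods → 6.25% + 0% local = 6.25% → £1.48
Hot soup (large) £5.34: prepared food → 8.25% + 0% local = 8.25% → £0.44
Dish soap £7.06: all other tangible goods → 6.25% + 0% local = 6.25% → £0.44
Storage bin £19.94: all other tangible goods → 6.25% + 0% local = 6.25% → £1.25
Breakfast burrito £6.12: prepared food → 8.25% + 0% local = 8.25% → £0.50
Sleeping bag £134.18: sporting goods → 7% + 2.25% local = 9.25% → £12.41
Café latte £3.87: prepared food → 8.25% + 0% local = 8.25% → £0.32
Total tax = £0.25 + £1.36 + £1.48 + £0.44 + £0.44 + £1.25 + £0.50 + £12.41 + £0.32 = £18.45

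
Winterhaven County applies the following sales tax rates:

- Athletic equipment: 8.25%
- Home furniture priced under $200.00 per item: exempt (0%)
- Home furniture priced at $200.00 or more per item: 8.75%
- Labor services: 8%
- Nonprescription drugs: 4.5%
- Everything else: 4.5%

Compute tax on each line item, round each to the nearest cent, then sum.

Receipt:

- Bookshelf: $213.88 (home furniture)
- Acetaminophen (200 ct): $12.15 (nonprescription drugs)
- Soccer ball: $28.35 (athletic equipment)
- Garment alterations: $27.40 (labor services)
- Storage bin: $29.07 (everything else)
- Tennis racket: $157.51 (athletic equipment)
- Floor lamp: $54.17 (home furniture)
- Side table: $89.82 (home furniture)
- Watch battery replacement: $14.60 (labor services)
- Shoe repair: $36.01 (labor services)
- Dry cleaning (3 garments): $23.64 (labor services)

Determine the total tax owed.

Bookshelf $213.88: home furniture, $200.00 or more → 8.75% → $18.71
Acetaminophen (200 ct) $12.15: nonprescription drugs → 4.5% → $0.55
Soccer ball $28.35: athletic equipment → 8.25% → $2.34
Garment alterations $27.40: labor services → 8% → $2.19
Storage bin $29.07: everything else → 4.5% → $1.31
Tennis racket $157.51: athletic equipment → 8.25% → $12.99
Floor lamp $54.17: home furniture, under $200.00 → 0% → $0.00
Side table $89.82: home furniture, under $200.00 → 0% → $0.00
Watch battery replacement $14.60: labor services → 8% → $1.17
Shoe repair $36.01: labor services → 8% → $2.88
Dry cleaning (3 garments) $23.64: labor services → 8% → $1.89
Total tax = $18.71 + $0.55 + $2.34 + $2.19 + $1.31 + $12.99 + $1.17 + $2.88 + $1.89 = $44.03

$44.03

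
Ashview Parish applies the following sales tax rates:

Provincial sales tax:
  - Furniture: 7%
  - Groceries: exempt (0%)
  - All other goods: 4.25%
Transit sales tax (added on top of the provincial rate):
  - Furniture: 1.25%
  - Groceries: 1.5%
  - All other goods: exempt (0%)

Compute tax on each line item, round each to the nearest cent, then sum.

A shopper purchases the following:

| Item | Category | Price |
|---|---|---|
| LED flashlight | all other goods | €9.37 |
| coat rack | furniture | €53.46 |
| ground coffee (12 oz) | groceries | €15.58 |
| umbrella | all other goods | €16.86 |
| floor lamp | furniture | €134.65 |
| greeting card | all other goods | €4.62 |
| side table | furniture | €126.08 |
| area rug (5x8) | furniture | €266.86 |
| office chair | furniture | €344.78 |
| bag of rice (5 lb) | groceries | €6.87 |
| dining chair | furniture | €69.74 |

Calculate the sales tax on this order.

€83.78

LED flashlight €9.37: all other goods → 4.25% + 0% transit = 4.25% → €0.40
Coat rack €53.46: furniture → 7% + 1.25% transit = 8.25% → €4.41
Ground coffee (12 oz) €15.58: groceries → 0% + 1.5% transit = 1.5% → €0.23
Umbrella €16.86: all other goods → 4.25% + 0% transit = 4.25% → €0.72
Floor lamp €134.65: furniture → 7% + 1.25% transit = 8.25% → €11.11
Greeting card €4.62: all other goods → 4.25% + 0% transit = 4.25% → €0.20
Side table €126.08: furniture → 7% + 1.25% transit = 8.25% → €10.40
Area rug (5x8) €266.86: furniture → 7% + 1.25% transit = 8.25% → €22.02
Office chair €344.78: furniture → 7% + 1.25% transit = 8.25% → €28.44
Bag of rice (5 lb) €6.87: groceries → 0% + 1.5% transit = 1.5% → €0.10
Dining chair €69.74: furniture → 7% + 1.25% transit = 8.25% → €5.75
Total tax = €0.40 + €4.41 + €0.23 + €0.72 + €11.11 + €0.20 + €10.40 + €22.02 + €28.44 + €0.10 + €5.75 = €83.78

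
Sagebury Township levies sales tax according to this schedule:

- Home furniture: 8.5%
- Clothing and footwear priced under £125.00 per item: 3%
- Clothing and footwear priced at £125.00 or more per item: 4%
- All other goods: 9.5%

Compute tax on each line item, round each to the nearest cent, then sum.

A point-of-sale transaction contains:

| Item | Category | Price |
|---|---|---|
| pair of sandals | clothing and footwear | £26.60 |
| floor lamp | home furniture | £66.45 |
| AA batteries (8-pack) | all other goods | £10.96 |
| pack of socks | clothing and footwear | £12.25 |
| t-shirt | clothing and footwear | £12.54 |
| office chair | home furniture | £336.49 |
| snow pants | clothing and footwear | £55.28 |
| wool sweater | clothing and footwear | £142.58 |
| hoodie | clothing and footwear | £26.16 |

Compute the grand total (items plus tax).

Pair of sandals £26.60: clothing and footwear, under £125.00 → 3% → £0.80
Floor lamp £66.45: home furniture → 8.5% → £5.65
AA batteries (8-pack) £10.96: all other goods → 9.5% → £1.04
Pack of socks £12.25: clothing and footwear, under £125.00 → 3% → £0.37
T-shirt £12.54: clothing and footwear, under £125.00 → 3% → £0.38
Office chair £336.49: home furniture → 8.5% → £28.60
Snow pants £55.28: clothing and footwear, under £125.00 → 3% → £1.66
Wool sweater £142.58: clothing and footwear, £125.00 or more → 4% → £5.70
Hoodie £26.16: clothing and footwear, under £125.00 → 3% → £0.78
Subtotal = £689.31; tax = £44.98; total due = £734.29

£734.29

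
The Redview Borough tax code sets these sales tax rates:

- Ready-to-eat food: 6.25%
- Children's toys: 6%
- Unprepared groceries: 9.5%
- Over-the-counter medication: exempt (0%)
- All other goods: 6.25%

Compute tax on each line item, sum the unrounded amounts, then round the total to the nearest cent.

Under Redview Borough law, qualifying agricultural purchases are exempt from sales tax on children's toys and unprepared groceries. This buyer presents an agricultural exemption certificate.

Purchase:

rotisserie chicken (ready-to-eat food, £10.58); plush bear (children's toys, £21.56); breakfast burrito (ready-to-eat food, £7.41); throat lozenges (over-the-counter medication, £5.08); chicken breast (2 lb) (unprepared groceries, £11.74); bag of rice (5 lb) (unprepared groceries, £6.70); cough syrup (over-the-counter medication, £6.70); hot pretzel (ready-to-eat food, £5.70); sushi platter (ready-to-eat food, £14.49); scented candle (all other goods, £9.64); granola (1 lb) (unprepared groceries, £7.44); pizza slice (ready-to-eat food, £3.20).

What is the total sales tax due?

£3.19

Rotisserie chicken £10.58: ready-to-eat food → 6.25% → £0.66125
Plush bear £21.56: children's toys, buyer-exempt → 0% → £0.00
Breakfast burrito £7.41: ready-to-eat food → 6.25% → £0.463125
Throat lozenges £5.08: over-the-counter medication → 0% → £0.00
Chicken breast (2 lb) £11.74: unprepared groceries, buyer-exempt → 0% → £0.00
Bag of rice (5 lb) £6.70: unprepared groceries, buyer-exempt → 0% → £0.00
Cough syrup £6.70: over-the-counter medication → 0% → £0.00
Hot pretzel £5.70: ready-to-eat food → 6.25% → £0.35625
Sushi platter £14.49: ready-to-eat food → 6.25% → £0.905625
Scented candle £9.64: all other goods → 6.25% → £0.6025
Granola (1 lb) £7.44: unprepared groceries, buyer-exempt → 0% → £0.00
Pizza slice £3.20: ready-to-eat food → 6.25% → £0.20
Unrounded tax sum = £3.18875 → £3.19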